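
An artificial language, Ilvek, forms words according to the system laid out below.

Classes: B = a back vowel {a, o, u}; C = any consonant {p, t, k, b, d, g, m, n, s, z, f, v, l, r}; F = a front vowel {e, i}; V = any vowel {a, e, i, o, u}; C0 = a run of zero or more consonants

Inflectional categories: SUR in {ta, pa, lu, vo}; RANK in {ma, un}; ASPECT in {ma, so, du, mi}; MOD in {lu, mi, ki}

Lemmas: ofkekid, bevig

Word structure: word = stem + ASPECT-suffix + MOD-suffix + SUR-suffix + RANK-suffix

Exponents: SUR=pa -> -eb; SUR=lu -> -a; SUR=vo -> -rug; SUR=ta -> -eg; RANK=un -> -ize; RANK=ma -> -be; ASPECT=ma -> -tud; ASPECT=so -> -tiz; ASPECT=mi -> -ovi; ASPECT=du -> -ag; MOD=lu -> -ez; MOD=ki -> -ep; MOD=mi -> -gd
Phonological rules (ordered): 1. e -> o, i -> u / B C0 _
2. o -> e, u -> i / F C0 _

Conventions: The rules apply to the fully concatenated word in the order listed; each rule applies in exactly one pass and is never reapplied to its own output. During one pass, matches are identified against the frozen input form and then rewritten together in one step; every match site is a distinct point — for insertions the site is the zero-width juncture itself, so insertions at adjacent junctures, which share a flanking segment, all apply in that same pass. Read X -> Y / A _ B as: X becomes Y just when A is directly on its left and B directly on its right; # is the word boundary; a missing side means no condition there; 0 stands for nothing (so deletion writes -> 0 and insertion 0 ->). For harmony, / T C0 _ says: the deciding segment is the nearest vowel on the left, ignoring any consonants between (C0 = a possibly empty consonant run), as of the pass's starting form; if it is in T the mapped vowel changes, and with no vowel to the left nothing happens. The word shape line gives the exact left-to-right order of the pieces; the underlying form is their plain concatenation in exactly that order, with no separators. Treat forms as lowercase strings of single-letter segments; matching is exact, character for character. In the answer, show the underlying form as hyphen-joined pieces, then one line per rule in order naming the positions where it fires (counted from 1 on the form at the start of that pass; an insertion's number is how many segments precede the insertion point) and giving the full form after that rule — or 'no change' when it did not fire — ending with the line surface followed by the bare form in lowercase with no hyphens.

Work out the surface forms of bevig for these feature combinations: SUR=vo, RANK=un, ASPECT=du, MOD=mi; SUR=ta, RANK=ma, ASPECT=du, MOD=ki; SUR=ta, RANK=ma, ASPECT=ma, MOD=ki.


cell SUR=vo, RANK=un, ASPECT=du, MOD=mi:
underlying: bevig-ag-gd-rug-ize
1. e -> o, i -> u / B C0 _: fires at position(s) 13: bevigaggdruguze
2. o -> e, u -> i / F C0 _: no change
surface: bevigaggdruguze

cell SUR=ta, RANK=ma, ASPECT=du, MOD=ki:
underlying: bevig-ag-ep-eg-be
1. e -> o, i -> u / B C0 _: fires at position(s) 8: bevigagopegbe
2. o -> e, u -> i / F C0 _: no change
surface: bevigagopegbe

cell SUR=ta, RANK=ma, ASPECT=ma, MOD=ki:
underlying: bevig-tud-ep-eg-be
1. e -> o, i -> u / B C0 _: fires at position(s) 9: bevigtudopegbe
2. o -> e, u -> i / F C0 _: fires at position(s) 7: bevigtidopegbe
surface: bevigtidopegbe


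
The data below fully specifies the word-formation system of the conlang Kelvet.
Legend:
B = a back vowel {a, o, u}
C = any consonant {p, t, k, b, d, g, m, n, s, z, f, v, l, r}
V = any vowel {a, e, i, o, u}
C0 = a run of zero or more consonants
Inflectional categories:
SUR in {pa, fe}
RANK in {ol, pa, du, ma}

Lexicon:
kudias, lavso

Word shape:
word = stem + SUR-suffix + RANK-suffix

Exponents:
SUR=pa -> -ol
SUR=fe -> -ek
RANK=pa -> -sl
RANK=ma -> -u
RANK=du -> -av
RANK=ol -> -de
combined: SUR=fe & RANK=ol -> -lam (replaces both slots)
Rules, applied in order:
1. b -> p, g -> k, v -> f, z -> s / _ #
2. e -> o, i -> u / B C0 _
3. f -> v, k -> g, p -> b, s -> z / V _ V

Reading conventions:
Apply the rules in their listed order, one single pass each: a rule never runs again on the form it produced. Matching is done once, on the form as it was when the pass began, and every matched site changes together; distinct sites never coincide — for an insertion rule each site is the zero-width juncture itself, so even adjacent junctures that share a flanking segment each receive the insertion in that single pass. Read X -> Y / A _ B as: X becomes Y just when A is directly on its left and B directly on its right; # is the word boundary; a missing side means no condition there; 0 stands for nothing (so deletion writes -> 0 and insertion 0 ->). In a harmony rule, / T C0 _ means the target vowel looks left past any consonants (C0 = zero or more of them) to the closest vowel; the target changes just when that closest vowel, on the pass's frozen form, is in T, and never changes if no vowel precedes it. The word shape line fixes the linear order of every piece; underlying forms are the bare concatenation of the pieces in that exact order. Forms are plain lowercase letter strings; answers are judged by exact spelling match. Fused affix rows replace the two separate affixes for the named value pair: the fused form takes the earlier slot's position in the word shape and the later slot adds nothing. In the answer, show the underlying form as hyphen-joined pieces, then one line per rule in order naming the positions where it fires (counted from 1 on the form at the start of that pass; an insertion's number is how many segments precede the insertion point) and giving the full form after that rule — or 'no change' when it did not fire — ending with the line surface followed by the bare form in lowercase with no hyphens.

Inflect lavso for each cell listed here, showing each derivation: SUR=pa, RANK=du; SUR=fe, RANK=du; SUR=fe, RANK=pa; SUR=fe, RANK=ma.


cell SUR=pa, RANK=du:
underlying: lavso-ol-av
1. b -> p, g -> k, v -> f, z -> s / _ #: fires at position(s) 9: lavsoolaf
2. e -> o, i -> u / B C0 _: no change
3. f -> v, k -> g, p -> b, s -> z / V _ V: no change
surface: lavsoolaf

cell SUR=fe, RANK=du:
underlying: lavso-ek-av
1. b -> p, g -> k, v -> f, z -> s / _ #: fires at position(s) 9: lavsoekaf
2. e -> o, i -> u / B C0 _: fires at position(s) 6: lavsookaf
3. f -> v, k -> g, p -> b, s -> z / V _ V: fires at position(s) 7: lavsoogaf
surface: lavsoogaf

cell SUR=fe, RANK=pa:
underlying: lavso-ek-sl
1. b -> p, g -> k, v -> f, z -> s / _ #: no change
2. e -> o, i -> u / B C0 _: fires at position(s) 6: lavsooksl
3. f -> v, k -> g, p -> b, s -> z / V _ V: no change
surface: lavsooksl

cell SUR=fe, RANK=ma:
underlying: lavso-ek-u
1. b -> p, g -> k, v -> f, z -> s / _ #: no change
2. e -> o, i -> u / B C0 _: fires at position(s) 6: lavsooku
3. f -> v, k -> g, p -> b, s -> z / V _ V: fires at position(s) 7: lavsoogu
surface: lavsoogu


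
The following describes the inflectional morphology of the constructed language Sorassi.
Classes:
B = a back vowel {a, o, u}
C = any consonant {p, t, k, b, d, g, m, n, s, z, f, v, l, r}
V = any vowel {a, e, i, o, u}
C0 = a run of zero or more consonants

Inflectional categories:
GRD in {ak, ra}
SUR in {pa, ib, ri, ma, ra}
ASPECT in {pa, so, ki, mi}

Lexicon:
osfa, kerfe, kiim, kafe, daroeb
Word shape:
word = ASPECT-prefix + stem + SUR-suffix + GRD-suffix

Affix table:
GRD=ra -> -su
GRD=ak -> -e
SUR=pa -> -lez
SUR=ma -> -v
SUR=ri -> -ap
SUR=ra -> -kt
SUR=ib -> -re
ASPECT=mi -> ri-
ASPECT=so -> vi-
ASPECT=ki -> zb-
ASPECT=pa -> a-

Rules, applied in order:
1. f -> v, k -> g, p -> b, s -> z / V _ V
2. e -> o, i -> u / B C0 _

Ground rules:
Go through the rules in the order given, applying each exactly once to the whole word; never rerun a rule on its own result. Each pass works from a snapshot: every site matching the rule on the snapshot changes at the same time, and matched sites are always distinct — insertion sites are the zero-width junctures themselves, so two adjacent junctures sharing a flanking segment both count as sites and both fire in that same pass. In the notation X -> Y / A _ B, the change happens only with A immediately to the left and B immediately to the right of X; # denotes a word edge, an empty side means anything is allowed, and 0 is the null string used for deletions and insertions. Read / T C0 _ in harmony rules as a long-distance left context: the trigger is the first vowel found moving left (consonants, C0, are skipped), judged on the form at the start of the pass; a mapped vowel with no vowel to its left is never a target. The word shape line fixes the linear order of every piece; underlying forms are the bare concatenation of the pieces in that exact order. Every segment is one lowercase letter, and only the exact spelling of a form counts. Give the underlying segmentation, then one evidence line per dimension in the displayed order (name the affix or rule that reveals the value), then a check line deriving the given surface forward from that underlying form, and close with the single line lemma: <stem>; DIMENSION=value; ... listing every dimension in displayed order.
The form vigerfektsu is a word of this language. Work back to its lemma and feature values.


underlying: vi-kerfe-kt-su
GRD=ra - signalled by the affix -su
SUR=ra - signalled by the affix -kt
ASPECT=so - signalled by the affix vi-
check: vikerfektsu -> vigerfektsu -> vigerfektsu
lemma: kerfe; GRD=ra; SUR=ra; ASPECT=so


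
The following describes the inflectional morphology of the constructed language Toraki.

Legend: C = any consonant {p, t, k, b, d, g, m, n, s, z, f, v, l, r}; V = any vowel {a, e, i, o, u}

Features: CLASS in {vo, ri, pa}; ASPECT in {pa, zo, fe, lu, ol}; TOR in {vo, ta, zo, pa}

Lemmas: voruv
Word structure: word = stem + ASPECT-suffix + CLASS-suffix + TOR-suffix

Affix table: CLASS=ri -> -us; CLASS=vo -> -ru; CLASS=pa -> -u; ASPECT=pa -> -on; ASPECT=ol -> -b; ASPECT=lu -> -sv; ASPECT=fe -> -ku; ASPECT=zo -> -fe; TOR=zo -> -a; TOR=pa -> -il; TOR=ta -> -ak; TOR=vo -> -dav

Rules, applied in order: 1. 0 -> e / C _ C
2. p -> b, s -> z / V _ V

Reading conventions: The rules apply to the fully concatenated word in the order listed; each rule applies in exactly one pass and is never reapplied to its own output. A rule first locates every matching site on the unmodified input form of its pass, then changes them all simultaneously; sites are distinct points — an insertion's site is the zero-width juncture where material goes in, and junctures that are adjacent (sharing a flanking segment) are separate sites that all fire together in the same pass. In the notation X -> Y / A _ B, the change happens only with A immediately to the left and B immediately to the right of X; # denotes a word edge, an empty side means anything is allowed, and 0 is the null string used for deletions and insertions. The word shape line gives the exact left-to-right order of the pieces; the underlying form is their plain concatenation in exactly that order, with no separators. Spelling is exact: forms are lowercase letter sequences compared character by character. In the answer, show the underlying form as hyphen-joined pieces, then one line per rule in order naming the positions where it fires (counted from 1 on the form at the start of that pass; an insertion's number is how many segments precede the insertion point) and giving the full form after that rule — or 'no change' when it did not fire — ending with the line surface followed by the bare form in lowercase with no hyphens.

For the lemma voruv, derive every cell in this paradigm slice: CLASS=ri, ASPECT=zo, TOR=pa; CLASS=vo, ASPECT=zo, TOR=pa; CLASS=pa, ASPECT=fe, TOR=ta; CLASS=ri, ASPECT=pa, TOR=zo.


cell CLASS=ri, ASPECT=zo, TOR=pa:
underlying: voruv-fe-us-il
1. 0 -> e / C _ C: inserts after position(s) 5: voruvefeusil
2. p -> b, s -> z / V _ V: fires at position(s) 10: voruvefeuzil
surface: voruvefeuzil

cell CLASS=vo, ASPECT=zo, TOR=pa:
underlying: voruv-fe-ru-il
1. 0 -> e / C _ C: inserts after position(s) 5: voruveferuil
2. p -> b, s -> z / V _ V: no change
surface: voruveferuil

cell CLASS=pa, ASPECT=fe, TOR=ta:
underlying: voruv-ku-u-ak
1. 0 -> e / C _ C: inserts after position(s) 5: voruvekuuak
2. p -> b, s -> z / V _ V: no change
surface: voruvekuuak

cell CLASS=ri, ASPECT=pa, TOR=zo:
underlying: voruv-on-us-a
1. 0 -> e / C _ C: no change
2. p -> b, s -> z / V _ V: fires at position(s) 9: voruvonuza
surface: voruvonuza


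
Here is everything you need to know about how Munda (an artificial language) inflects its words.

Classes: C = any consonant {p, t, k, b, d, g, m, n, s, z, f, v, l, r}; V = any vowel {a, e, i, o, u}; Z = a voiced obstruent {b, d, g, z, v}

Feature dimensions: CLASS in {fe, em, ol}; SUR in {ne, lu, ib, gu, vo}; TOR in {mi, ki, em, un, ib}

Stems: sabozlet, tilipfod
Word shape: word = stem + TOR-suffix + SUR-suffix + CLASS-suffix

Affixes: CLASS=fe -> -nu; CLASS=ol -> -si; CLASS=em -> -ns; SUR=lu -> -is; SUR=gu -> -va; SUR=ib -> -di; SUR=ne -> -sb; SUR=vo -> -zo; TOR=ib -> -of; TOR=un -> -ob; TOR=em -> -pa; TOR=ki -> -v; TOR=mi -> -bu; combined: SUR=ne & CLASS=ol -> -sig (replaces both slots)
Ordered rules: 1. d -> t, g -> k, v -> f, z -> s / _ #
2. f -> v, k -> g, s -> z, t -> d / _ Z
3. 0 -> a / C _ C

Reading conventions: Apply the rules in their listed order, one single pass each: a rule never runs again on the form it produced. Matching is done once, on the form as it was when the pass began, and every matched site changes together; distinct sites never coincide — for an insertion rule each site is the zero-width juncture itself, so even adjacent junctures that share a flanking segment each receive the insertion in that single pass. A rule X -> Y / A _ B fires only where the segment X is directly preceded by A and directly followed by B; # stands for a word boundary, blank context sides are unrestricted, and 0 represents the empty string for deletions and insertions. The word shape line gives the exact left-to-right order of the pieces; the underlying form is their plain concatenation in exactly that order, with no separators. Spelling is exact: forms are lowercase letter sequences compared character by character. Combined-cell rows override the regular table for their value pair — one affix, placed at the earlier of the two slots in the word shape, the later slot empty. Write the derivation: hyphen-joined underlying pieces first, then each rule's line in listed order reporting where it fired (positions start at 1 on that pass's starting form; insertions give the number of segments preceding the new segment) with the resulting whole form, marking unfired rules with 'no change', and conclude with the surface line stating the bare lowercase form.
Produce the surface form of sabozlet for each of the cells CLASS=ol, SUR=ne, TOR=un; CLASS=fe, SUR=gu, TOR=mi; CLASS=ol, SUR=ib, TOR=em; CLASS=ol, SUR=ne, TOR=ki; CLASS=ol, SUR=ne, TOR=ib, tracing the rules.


cell CLASS=ol, SUR=ne, TOR=un:
underlying: sabozlet-ob-sig
1. d -> t, g -> k, v -> f, z -> s / _ #: fires at position(s) 13: sabozletobsik
2. f -> v, k -> g, s -> z, t -> d / _ Z: no change
3. 0 -> a / C _ C: inserts after position(s) 5, 10: sabozaletobasik
surface: sabozaletobasik

cell CLASS=fe, SUR=gu, TOR=mi:
underlying: sabozlet-bu-va-nu
1. d -> t, g -> k, v -> f, z -> s / _ #: no change
2. f -> v, k -> g, s -> z, t -> d / _ Z: fires at position(s) 8: sabozledbuvanu
3. 0 -> a / C _ C: inserts after position(s) 5, 8: sabozaledabuvanu
surface: sabozaledabuvanu

cell CLASS=ol, SUR=ib, TOR=em:
underlying: sabozlet-pa-di-si
1. d -> t, g -> k, v -> f, z -> s / _ #: no change
2. f -> v, k -> g, s -> z, t -> d / _ Z: no change
3. 0 -> a / C _ C: inserts after position(s) 5, 8: sabozaletapadisi
surface: sabozaletapadisi

cell CLASS=ol, SUR=ne, TOR=ki:
underlying: sabozlet-v-sig
1. d -> t, g -> k, v -> f, z -> s / _ #: fires at position(s) 12: sabozletvsik
2. f -> v, k -> g, s -> z, t -> d / _ Z: fires at position(s) 8: sabozledvsik
3. 0 -> a / C _ C: inserts after position(s) 5, 8, 9: sabozaledavasik
surface: sabozaledavasik

cell CLASS=ol, SUR=ne, TOR=ib:
underlying: sabozlet-of-sig
1. d -> t, g -> k, v -> f, z -> s / _ #: fires at position(s) 13: sabozletofsik
2. f -> v, k -> g, s -> z, t -> d / _ Z: no change
3. 0 -> a / C _ C: inserts after position(s) 5, 10: sabozaletofasik
surface: sabozaletofasik


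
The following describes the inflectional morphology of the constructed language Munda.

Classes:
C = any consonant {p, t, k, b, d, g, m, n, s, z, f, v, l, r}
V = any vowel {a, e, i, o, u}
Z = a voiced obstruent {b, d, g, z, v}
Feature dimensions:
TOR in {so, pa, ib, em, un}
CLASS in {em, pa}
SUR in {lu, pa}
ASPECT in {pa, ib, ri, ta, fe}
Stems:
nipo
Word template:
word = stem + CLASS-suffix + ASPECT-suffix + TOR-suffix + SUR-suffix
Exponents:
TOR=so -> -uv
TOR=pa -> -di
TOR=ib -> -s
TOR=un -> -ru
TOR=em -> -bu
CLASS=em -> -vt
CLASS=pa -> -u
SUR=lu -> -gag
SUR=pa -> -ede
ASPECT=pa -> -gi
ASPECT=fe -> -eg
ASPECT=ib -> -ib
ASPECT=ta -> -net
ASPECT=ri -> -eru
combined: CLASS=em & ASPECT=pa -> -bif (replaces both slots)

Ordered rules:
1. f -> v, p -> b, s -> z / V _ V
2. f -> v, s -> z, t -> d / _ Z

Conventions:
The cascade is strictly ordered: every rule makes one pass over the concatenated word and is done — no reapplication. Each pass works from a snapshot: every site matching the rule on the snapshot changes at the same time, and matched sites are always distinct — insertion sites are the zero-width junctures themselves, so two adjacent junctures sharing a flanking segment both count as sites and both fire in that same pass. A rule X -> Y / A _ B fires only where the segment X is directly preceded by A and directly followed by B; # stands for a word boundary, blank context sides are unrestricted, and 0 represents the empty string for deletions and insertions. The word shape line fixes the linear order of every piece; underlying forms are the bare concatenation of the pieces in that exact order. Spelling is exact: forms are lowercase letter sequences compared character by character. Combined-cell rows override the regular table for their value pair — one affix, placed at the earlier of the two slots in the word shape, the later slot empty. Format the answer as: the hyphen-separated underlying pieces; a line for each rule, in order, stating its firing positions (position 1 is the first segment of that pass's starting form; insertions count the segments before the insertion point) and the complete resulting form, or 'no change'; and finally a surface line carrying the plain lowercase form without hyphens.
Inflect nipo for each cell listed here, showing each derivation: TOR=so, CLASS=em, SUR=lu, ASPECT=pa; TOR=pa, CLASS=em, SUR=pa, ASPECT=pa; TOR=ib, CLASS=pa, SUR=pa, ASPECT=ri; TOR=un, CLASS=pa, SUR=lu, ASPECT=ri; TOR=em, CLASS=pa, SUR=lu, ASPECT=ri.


cell TOR=so, CLASS=em, SUR=lu, ASPECT=pa:
underlying: nipo-bif-uv-gag
1. f -> v, p -> b, s -> z / V _ V: fires at position(s) 3, 7: nibobivuvgag
2. f -> v, s -> z, t -> d / _ Z: no change
surface: nibobivuvgag

cell TOR=pa, CLASS=em, SUR=pa, ASPECT=pa:
underlying: nipo-bif-di-ede
1. f -> v, p -> b, s -> z / V _ V: fires at position(s) 3: nibobifdiede
2. f -> v, s -> z, t -> d / _ Z: fires at position(s) 7: nibobivdiede
surface: nibobivdiede

cell TOR=ib, CLASS=pa, SUR=pa, ASPECT=ri:
underlying: nipo-u-eru-s-ede
1. f -> v, p -> b, s -> z / V _ V: fires at position(s) 3, 9: niboueruzede
2. f -> v, s -> z, t -> d / _ Z: no change
surface: niboueruzede

cell TOR=un, CLASS=pa, SUR=lu, ASPECT=ri:
underlying: nipo-u-eru-ru-gag
1. f -> v, p -> b, s -> z / V _ V: fires at position(s) 3: nibouerurugag
2. f -> v, s -> z, t -> d / _ Z: no change
surface: nibouerurugag

cell TOR=em, CLASS=pa, SUR=lu, ASPECT=ri:
underlying: nipo-u-eru-bu-gag
1. f -> v, p -> b, s -> z / V _ V: fires at position(s) 3: nibouerubugag
2. f -> v, s -> z, t -> d / _ Z: no change
surface: nibouerubugag


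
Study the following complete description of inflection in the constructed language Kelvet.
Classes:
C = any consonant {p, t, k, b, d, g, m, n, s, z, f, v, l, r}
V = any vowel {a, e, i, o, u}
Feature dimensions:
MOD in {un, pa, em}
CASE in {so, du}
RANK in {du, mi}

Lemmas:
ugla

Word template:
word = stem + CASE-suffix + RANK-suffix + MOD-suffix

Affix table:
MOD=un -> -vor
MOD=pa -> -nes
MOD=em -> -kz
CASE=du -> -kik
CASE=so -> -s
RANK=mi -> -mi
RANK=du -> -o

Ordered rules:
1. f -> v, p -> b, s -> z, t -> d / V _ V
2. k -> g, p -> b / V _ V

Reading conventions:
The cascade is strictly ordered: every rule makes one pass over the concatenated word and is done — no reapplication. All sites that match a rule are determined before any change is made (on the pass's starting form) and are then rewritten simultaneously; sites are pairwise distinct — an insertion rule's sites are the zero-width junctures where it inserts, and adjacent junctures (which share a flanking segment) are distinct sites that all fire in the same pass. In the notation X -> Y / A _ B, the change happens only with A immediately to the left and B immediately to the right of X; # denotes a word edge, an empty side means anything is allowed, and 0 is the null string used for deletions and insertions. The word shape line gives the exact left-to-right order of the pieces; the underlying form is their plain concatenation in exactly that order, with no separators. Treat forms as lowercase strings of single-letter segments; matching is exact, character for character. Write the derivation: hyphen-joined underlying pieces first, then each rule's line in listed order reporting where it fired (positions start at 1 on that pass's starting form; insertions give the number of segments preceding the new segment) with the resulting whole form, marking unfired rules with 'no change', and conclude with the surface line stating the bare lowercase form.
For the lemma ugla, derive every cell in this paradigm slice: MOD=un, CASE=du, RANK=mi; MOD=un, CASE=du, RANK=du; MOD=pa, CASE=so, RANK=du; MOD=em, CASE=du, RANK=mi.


cell MOD=un, CASE=du, RANK=mi:
underlying: ugla-kik-mi-vor
1. f -> v, p -> b, s -> z, t -> d / V _ V: no change
2. k -> g, p -> b / V _ V: fires at position(s) 5: uglagikmivor
surface: uglagikmivor

cell MOD=un, CASE=du, RANK=du:
underlying: ugla-kik-o-vor
1. f -> v, p -> b, s -> z, t -> d / V _ V: no change
2. k -> g, p -> b / V _ V: fires at position(s) 5, 7: uglagigovor
surface: uglagigovor

cell MOD=pa, CASE=so, RANK=du:
underlying: ugla-s-o-nes
1. f -> v, p -> b, s -> z, t -> d / V _ V: fires at position(s) 5: uglazones
2. k -> g, p -> b / V _ V: no change
surface: uglazones

cell MOD=em, CASE=du, RANK=mi:
underlying: ugla-kik-mi-kz
1. f -> v, p -> b, s -> z, t -> d / V _ V: no change
2. k -> g, p -> b / V _ V: fires at position(s) 5: uglagikmikz
surface: uglagikmikz


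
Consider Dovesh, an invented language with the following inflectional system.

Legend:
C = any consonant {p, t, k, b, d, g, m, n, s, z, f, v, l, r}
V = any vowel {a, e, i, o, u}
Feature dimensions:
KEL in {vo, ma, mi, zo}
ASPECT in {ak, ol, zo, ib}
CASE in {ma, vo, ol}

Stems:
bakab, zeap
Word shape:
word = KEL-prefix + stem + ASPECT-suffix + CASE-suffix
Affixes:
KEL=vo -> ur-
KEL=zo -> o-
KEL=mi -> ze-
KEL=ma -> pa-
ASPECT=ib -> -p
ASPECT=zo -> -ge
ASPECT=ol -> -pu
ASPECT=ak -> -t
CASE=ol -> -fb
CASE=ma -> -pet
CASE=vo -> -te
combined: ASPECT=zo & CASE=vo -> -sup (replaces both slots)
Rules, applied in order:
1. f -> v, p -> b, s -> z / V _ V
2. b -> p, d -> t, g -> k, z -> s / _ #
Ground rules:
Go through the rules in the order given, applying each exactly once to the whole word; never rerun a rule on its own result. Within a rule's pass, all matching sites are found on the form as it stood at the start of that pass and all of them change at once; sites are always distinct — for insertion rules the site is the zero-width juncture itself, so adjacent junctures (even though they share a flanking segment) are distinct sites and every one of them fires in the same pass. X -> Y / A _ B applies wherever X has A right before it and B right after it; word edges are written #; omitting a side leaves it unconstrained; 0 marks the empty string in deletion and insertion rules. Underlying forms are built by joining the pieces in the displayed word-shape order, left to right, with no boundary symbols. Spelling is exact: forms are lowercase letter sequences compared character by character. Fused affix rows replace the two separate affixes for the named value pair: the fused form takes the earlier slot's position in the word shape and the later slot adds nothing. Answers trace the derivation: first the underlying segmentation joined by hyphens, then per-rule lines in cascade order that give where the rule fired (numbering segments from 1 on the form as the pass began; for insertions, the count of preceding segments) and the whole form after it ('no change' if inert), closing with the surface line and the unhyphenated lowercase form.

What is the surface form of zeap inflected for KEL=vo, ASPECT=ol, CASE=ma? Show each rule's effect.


underlying: ur-zeap-pu-pet
1. f -> v, p -> b, s -> z / V _ V: fires at position(s) 9: urzeappubet
2. b -> p, d -> t, g -> k, z -> s / _ #: no change
surface: urzeappubet


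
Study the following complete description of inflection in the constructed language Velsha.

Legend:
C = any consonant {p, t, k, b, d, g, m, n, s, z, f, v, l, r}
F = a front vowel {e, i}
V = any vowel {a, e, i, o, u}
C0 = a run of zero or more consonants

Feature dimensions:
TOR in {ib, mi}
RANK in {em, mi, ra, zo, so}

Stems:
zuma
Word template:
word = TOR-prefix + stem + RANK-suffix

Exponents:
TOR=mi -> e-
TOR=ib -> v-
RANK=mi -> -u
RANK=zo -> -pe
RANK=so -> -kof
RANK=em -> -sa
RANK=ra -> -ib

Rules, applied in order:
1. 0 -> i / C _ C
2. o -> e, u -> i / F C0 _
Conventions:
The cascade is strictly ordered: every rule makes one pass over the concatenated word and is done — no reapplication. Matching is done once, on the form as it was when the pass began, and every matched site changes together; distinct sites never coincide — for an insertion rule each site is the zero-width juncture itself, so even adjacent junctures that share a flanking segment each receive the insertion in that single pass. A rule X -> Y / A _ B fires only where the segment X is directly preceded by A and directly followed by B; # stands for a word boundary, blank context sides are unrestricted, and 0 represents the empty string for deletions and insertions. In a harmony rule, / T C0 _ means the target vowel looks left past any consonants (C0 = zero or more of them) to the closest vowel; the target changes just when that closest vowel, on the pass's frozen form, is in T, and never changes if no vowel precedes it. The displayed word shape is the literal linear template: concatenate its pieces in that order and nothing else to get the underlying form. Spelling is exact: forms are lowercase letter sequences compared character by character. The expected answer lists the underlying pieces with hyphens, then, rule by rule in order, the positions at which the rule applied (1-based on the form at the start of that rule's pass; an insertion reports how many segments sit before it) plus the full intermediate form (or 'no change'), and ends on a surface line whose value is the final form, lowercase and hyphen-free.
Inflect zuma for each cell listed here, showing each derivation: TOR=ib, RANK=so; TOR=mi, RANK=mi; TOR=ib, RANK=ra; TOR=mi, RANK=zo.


cell TOR=ib, RANK=so:
underlying: v-zuma-kof
1. 0 -> i / C _ C: inserts after position(s) 1: vizumakof
2. o -> e, u -> i / F C0 _: fires at position(s) 4: vizimakof
surface: vizimakof

cell TOR=mi, RANK=mi:
underlying: e-zuma-u
1. 0 -> i / C _ C: no change
2. o -> e, u -> i / F C0 _: fires at position(s) 3: ezimau
surface: ezimau

cell TOR=ib, RANK=ra:
underlying: v-zuma-ib
1. 0 -> i / C _ C: inserts after position(s) 1: vizumaib
2. o -> e, u -> i / F C0 _: fires at position(s) 4: vizimaib
surface: vizimaib

cell TOR=mi, RANK=zo:
underlying: e-zuma-pe
1. 0 -> i / C _ C: no change
2. o -> e, u -> i / F C0 _: fires at position(s) 3: ezimape
surface: ezimape


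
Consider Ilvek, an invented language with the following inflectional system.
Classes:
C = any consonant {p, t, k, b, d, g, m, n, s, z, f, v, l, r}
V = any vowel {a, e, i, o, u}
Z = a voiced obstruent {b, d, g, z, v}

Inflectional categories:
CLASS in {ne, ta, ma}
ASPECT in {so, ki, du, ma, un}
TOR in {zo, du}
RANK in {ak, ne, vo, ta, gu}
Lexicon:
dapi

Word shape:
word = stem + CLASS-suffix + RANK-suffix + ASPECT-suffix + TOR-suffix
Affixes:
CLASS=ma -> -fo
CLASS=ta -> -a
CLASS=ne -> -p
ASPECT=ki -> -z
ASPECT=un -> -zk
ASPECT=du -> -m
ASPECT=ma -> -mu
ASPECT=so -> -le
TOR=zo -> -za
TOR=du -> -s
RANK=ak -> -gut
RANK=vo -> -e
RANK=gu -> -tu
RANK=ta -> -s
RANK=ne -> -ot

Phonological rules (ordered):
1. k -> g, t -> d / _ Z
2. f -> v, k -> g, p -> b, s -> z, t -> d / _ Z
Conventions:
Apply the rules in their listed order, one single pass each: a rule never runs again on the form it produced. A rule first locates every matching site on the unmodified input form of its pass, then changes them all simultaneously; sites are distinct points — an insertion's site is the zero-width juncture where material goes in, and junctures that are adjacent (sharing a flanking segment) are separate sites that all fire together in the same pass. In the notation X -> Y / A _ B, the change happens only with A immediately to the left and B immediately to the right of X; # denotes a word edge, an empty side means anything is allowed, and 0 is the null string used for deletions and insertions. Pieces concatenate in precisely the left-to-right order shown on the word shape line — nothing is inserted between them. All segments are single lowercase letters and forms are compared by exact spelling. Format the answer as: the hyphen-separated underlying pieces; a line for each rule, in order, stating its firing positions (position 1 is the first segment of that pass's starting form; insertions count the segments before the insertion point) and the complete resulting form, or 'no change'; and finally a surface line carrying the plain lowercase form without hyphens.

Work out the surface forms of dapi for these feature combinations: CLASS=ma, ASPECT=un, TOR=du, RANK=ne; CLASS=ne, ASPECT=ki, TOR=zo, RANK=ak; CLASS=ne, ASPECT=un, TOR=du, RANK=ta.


cell CLASS=ma, ASPECT=un, TOR=du, RANK=ne:
underlying: dapi-fo-ot-zk-s
1. k -> g, t -> d / _ Z: fires at position(s) 8: dapifoodzks
2. f -> v, k -> g, p -> b, s -> z, t -> d / _ Z: no change
surface: dapifoodzks

cell CLASS=ne, ASPECT=ki, TOR=zo, RANK=ak:
underlying: dapi-p-gut-z-za
1. k -> g, t -> d / _ Z: fires at position(s) 8: dapipgudzza
2. f -> v, k -> g, p -> b, s -> z, t -> d / _ Z: fires at position(s) 5: dapibgudzza
surface: dapibgudzza

cell CLASS=ne, ASPECT=un, TOR=du, RANK=ta:
underlying: dapi-p-s-zk-s
1. k -> g, t -> d / _ Z: no change
2. f -> v, k -> g, p -> b, s -> z, t -> d / _ Z: fires at position(s) 6: dapipzzks
surface: dapipzzks


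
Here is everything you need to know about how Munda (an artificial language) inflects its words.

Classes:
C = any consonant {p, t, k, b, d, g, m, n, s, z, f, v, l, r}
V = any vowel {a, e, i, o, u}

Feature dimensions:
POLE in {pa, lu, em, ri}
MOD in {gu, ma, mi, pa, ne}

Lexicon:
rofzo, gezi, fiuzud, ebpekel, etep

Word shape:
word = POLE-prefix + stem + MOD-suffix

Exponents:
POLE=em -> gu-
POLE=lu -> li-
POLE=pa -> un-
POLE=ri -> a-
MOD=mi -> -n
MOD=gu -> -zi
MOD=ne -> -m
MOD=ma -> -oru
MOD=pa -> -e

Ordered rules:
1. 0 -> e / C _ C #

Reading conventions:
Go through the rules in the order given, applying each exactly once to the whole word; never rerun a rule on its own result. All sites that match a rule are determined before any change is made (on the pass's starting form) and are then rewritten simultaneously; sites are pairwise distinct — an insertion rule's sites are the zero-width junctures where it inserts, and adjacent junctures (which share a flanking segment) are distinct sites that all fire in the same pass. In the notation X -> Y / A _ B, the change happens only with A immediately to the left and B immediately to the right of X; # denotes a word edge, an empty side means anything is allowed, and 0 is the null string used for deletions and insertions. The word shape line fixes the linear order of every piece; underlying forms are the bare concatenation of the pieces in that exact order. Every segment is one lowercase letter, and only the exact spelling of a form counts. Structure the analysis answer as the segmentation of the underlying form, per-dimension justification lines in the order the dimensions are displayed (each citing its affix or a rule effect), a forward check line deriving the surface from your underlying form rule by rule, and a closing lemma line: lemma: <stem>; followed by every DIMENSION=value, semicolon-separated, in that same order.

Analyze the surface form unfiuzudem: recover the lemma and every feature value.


underlying: un-fiuzud-m
POLE=pa - signalled by the affix un-
MOD=ne - signalled by the affix -m
check: unfiuzudm -> unfiuzudem
lemma: fiuzud; POLE=pa; MOD=ne


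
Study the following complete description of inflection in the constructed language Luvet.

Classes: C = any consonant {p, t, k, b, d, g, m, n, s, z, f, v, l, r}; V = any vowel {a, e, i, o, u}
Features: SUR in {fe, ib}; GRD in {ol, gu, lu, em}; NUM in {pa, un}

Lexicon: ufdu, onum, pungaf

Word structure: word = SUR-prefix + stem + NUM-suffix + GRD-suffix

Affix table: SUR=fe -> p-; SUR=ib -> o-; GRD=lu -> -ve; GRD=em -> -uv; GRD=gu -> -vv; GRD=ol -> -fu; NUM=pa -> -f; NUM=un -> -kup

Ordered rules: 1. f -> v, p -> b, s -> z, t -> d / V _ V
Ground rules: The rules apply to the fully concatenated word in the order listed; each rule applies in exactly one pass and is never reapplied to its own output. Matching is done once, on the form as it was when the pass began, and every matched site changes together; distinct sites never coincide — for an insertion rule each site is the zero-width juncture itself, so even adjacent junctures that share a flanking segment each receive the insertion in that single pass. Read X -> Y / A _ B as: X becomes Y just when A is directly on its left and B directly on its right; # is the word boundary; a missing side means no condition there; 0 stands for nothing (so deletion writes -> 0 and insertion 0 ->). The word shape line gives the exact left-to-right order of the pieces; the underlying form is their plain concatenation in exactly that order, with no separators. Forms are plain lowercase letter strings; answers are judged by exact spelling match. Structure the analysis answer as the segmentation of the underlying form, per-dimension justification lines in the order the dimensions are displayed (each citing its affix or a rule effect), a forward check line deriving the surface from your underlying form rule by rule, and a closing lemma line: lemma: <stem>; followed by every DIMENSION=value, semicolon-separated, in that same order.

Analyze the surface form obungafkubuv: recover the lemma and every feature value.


underlying: o-pungaf-kup-uv
SUR=ib - signalled by the affix o-
GRD=em - signalled by the affix -uv
NUM=un - signalled by the affix -kup
check: opungafkupuv -> obungafkubuv
lemma: pungaf; SUR=ib; GRD=em; NUM=un


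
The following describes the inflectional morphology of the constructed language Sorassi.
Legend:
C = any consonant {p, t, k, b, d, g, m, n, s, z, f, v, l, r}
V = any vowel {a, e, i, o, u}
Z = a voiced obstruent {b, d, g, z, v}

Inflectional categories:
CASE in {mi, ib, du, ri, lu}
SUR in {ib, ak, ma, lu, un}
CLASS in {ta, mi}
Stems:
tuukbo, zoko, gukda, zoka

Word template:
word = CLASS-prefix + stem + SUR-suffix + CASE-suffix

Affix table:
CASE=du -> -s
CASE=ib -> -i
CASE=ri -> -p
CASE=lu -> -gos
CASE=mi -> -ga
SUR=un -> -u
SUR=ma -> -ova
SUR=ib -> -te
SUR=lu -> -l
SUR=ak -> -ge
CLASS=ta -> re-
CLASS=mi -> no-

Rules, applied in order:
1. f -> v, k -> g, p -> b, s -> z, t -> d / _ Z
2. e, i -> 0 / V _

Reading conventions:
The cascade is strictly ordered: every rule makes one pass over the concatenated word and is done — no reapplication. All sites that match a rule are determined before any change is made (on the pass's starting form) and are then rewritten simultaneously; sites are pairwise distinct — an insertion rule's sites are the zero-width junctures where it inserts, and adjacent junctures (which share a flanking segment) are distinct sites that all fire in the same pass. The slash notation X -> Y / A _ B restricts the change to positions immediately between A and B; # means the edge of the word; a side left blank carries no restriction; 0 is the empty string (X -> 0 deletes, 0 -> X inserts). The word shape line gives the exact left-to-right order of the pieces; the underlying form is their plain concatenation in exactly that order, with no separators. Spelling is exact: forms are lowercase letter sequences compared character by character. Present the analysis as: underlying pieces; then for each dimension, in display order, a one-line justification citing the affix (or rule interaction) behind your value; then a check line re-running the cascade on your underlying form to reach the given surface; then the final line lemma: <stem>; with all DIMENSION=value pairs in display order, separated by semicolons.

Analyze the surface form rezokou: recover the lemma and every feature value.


underlying: re-zoko-u-i
CASE=ib - signalled by the affix -i
SUR=un - signalled by the affix -u
CLASS=ta - signalled by the affix re-
check: rezokoui -> rezokoui -> rezokou
lemma: zoko; CASE=ib; SUR=un; CLASS=ta


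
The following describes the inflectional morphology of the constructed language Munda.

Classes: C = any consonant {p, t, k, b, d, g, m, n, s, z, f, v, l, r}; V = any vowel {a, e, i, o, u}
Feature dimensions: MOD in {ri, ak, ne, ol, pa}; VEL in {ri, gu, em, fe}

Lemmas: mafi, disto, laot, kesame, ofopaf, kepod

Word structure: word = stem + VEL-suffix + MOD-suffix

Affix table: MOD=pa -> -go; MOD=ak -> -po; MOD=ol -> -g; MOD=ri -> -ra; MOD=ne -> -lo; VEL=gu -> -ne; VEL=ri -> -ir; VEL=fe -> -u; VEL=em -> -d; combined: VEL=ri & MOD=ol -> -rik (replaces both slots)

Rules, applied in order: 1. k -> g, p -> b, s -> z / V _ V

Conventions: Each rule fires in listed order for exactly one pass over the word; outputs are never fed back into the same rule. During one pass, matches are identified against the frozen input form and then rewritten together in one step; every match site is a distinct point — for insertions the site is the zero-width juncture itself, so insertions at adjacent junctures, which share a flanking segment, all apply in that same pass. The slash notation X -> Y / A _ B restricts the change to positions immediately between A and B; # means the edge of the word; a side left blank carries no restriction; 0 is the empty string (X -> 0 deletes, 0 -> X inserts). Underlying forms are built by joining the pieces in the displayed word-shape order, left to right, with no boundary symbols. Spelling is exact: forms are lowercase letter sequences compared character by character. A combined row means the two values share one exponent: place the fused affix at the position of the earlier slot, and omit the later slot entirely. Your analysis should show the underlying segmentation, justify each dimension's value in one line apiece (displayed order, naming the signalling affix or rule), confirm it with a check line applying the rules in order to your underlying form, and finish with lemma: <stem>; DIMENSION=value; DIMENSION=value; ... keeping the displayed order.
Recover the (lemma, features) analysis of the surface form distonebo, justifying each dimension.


underlying: disto-ne-po
MOD=ak - signalled by the affix -po
VEL=gu - signalled by the affix -ne
check: distonepo -> distonebo
lemma: disto; MOD=ak; VEL=gu


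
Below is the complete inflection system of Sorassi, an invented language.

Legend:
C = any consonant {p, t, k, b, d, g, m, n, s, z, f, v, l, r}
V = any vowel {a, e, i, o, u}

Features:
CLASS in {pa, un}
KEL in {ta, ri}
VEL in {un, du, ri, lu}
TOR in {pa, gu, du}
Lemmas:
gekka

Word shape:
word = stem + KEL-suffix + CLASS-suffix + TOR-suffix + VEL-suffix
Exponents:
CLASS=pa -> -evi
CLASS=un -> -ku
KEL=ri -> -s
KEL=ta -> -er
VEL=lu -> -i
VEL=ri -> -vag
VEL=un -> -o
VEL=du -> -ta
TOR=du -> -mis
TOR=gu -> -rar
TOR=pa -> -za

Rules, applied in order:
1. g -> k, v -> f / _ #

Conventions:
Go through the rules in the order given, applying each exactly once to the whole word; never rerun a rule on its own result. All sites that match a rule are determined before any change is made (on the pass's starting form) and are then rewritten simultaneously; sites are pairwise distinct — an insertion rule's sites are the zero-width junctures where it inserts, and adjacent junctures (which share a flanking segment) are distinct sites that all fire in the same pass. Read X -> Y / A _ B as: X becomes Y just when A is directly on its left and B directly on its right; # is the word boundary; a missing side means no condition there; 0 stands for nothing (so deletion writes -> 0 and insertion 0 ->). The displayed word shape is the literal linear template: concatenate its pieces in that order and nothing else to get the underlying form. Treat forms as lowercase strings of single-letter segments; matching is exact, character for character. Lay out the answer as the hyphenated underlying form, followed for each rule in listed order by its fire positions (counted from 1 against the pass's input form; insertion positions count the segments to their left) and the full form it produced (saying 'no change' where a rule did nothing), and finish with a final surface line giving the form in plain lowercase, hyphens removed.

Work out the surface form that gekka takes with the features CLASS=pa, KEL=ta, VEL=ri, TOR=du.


underlying: gekka-er-evi-mis-vag
1. g -> k, v -> f / _ #: fires at position(s) 16: gekkaerevimisvak
surface: gekkaerevimisvak
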